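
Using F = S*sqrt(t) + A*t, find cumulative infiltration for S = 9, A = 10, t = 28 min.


F = S*sqrt(t) + A*t
F = 9*sqrt(28) + 10*28
F = 9*5.291503 + 280

327.6235 mm


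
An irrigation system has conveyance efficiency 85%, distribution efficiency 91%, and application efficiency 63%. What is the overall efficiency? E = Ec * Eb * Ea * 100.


Ec = 0.85, Eb = 0.91, Ea = 0.63
E = 0.85 * 0.91 * 0.63 * 100 = 48.7305%

48.7305 %


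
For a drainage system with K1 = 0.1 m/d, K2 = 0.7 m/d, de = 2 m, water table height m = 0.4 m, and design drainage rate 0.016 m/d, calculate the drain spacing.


S^2 = 8*K2*de*m/q + 4*K1*m^2/q
S^2 = 8*0.7*2*0.4/0.016 + 4*0.1*0.4^2/0.016
S = sqrt(284.0000)

16.8523 m


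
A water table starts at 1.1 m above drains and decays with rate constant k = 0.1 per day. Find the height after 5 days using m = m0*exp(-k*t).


m = m0 * exp(-k*t)
m = 1.1 * exp(-0.1 * 5)
m = 1.1 * exp(-0.5000)

0.6672 m


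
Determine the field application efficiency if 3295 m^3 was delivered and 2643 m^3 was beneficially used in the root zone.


Ea = V_root / V_field * 100 = 2643 / 3295 * 100 = 80.2124%

80.2124 %


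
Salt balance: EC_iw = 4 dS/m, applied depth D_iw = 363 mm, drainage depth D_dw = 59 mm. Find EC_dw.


EC_dw = EC_iw * D_iw / D_dw
EC_dw = 4 * 363 / 59
EC_dw = 1452 / 59

24.6102 dS/m


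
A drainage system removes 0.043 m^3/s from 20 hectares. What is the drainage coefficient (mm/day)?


DC = Q * 86400 / (A * 10000) * 1000
DC = 0.043 * 86400 / (20 * 10000) * 1000
DC = 3715200.0000 / 200000

18.5760 mm/day


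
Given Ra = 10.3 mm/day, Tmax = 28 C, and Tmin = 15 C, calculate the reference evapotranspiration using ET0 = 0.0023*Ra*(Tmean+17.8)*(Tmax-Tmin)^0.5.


Tmean = (Tmax + Tmin)/2 = (28 + 15)/2 = 21.5
ET0 = 0.0023 * 10.3 * (21.5 + 17.8) * sqrt(28 - 15)
ET0 = 0.0023 * 10.3 * 39.3 * 3.605551

3.3568 mm/day


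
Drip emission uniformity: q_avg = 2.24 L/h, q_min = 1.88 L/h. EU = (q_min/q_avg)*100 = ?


EU = (q_min/q_avg)*100 = (1.88/2.24)*100 = 83.9286%

83.9286 %


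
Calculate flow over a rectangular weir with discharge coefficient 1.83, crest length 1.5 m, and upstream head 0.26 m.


Q = C * L * H^(3/2) = 1.83 * 1.5 * 0.26^1.5 = 1.83 * 1.5 * 0.132575

0.3639 m^3/s


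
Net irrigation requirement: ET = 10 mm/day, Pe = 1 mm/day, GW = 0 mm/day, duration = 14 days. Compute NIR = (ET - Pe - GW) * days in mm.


Daily deficit = ET - Pe - GW = 10 - 1 - 0 = 9 mm/day
NIR = 9 * 14 = 126 mm

126.0000 mm


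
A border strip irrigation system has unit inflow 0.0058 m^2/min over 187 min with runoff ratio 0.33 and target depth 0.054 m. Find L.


L = q*t/((1+r)*Z)
L = 0.0058*187/((1+0.33)*0.054)
L = 1.0846/0.07182

15.1016 m


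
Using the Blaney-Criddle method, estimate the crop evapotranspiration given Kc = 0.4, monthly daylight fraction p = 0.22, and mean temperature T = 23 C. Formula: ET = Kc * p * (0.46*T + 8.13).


ET = Kc * p * (0.46*T + 8.13)
ET = 0.4 * 0.22 * (0.46*23 + 8.13)
ET = 0.4 * 0.22 * 18.7100

1.6465 mm/day


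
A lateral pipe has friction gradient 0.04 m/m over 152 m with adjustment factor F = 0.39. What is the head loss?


hf = J * L * F = 0.04 * 152 * 0.39 = 2.3712 m

2.3712 m


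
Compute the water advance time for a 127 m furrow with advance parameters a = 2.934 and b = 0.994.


t = (L/a)^(1/b)
t = (127/2.934)^(1/0.994)
t = 43.285617^(1/0.994)

44.2814 min


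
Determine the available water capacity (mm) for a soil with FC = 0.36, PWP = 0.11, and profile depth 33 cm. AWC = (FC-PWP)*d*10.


AWC = (FC - PWP) * d * 10
AWC = (0.36 - 0.11) * 33 * 10
AWC = 0.2500 * 33 * 10

82.5000 mm


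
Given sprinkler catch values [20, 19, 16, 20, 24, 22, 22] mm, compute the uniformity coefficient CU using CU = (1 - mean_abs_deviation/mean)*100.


mean = 20.428571 mm
MAD = 1.918367 mm
CU = (1 - 1.918367/20.428571)*100

90.6094 %


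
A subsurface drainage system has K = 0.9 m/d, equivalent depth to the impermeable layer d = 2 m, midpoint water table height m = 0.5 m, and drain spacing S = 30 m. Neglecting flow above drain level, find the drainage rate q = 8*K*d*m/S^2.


q = 8*K*d*m/S^2
q = 8*0.9*2*0.5/30^2
q = 7.2000 / 900

0.0080 m/d


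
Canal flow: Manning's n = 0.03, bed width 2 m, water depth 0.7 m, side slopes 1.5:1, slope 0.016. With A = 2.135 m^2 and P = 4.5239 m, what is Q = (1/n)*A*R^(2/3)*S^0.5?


R = A/P = 2.135/4.5239 = 0.471938
Q = (1/0.03) * 2.135 * 0.471938^(2/3) * 0.016^0.5

5.4567 m^3/s


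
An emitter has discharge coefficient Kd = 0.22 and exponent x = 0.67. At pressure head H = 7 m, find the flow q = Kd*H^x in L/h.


q = Kd * H^x = 0.22 * 7^0.67 = 0.22 * 3.683118

0.8103 L/h


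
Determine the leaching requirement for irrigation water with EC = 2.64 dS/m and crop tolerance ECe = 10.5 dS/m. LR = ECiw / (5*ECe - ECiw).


LR = ECiw / (5*ECe - ECiw)
LR = 2.64 / (5*10.5 - 2.64)
LR = 2.64 / 49.8600

0.0529


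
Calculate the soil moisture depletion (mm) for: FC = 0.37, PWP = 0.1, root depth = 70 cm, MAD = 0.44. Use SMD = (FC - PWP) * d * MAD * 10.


SMD = (FC - PWP) * d * MAD * 10
SMD = (0.37 - 0.1) * 70 * 0.44 * 10
SMD = 0.2700 * 70 * 0.44 * 10

83.1600 mm


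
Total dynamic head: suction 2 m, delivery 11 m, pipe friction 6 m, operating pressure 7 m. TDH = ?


TDH = Hs + Hd + hf + Hp = 2 + 11 + 6 + 7 = 26

26 m


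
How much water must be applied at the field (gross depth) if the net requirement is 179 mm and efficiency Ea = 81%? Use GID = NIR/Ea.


Ea = 81% = 0.81
GID = NIR / Ea = 179 / 0.81 = 220.9877 mm

220.9877 mm


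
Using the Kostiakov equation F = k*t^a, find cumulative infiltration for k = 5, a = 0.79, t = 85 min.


F = k * t^a = 5 * 85^0.79
F = 5 * 33.438051

167.1903 mm


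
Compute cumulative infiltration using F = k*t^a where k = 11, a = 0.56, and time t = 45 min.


F = k * t^a = 11 * 45^0.56
F = 11 * 8.429446

92.7239 mm


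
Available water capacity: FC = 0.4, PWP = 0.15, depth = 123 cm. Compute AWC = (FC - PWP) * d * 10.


AWC = (FC - PWP) * d * 10
AWC = (0.4 - 0.15) * 123 * 10
AWC = 0.2500 * 123 * 10

307.5000 mm


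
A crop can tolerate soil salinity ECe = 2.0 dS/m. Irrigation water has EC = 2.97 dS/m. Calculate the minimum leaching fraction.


LR = ECiw / (5*ECe - ECiw)
LR = 2.97 / (5*2.0 - 2.97)
LR = 2.97 / 7.0300

0.4225


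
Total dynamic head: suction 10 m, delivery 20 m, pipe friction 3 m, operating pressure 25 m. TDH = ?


TDH = Hs + Hd + hf + Hp = 10 + 20 + 3 + 25 = 58

58 m


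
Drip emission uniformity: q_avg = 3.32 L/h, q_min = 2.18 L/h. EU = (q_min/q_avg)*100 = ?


EU = (q_min/q_avg)*100 = (2.18/3.32)*100 = 65.6627%

65.6627 %


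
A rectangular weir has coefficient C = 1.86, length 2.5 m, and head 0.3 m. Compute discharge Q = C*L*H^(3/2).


Q = C * L * H^(3/2) = 1.86 * 2.5 * 0.3^1.5 = 1.86 * 2.5 * 0.164317

0.7641 m^3/s


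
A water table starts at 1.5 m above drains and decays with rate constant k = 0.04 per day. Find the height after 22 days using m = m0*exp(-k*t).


m = m0 * exp(-k*t)
m = 1.5 * exp(-0.04 * 22)
m = 1.5 * exp(-0.8800)

0.6222 m


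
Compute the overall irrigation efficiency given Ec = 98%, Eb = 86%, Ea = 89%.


Ec = 0.98, Eb = 0.86, Ea = 0.89
E = 0.98 * 0.86 * 0.89 * 100 = 75.0092%

75.0092 %


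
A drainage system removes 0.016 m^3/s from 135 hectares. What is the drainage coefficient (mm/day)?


DC = Q * 86400 / (A * 10000) * 1000
DC = 0.016 * 86400 / (135 * 10000) * 1000
DC = 1382400.0000 / 1350000

1.0240 mm/day


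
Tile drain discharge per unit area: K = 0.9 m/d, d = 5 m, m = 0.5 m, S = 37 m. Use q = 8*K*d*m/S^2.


q = 8*K*d*m/S^2
q = 8*0.9*5*0.5/37^2
q = 18.0000 / 1369

0.0131 m/d


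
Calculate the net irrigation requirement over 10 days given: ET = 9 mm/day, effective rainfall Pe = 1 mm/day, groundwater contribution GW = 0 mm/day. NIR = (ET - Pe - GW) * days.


Daily deficit = ET - Pe - GW = 9 - 1 - 0 = 8 mm/day
NIR = 8 * 10 = 80 mm

80.0000 mm


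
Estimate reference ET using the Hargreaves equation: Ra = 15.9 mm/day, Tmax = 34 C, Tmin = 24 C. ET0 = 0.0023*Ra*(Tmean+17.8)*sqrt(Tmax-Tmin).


Tmean = (Tmax + Tmin)/2 = (34 + 24)/2 = 29.0
ET0 = 0.0023 * 15.9 * (29.0 + 17.8) * sqrt(34 - 24)
ET0 = 0.0023 * 15.9 * 46.8 * 3.162278

5.4122 mm/day


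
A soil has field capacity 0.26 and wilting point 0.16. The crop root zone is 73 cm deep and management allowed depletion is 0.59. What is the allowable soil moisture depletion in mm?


SMD = (FC - PWP) * d * MAD * 10
SMD = (0.26 - 0.16) * 73 * 0.59 * 10
SMD = 0.1000 * 73 * 0.59 * 10

43.0700 mm


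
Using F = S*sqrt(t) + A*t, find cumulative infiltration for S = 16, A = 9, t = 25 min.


F = S*sqrt(t) + A*t
F = 16*sqrt(25) + 9*25
F = 16*5.000000 + 225

305.0000 mm


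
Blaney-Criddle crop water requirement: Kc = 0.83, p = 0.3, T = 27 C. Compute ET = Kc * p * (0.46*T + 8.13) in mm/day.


ET = Kc * p * (0.46*T + 8.13)
ET = 0.83 * 0.3 * (0.46*27 + 8.13)
ET = 0.83 * 0.3 * 20.5500

5.1169 mm/day


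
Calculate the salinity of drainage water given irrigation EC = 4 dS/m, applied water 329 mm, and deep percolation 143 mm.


EC_dw = EC_iw * D_iw / D_dw
EC_dw = 4 * 329 / 143
EC_dw = 1316 / 143

9.2028 dS/m


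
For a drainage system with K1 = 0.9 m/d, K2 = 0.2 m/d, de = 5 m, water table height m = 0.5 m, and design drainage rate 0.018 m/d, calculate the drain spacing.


S^2 = 8*K2*de*m/q + 4*K1*m^2/q
S^2 = 8*0.2*5*0.5/0.018 + 4*0.9*0.5^2/0.018
S = sqrt(272.2222)

16.4992 m


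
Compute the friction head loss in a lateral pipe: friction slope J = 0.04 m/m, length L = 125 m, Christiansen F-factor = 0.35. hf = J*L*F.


hf = J * L * F = 0.04 * 125 * 0.35 = 1.7500 m

1.7500 m


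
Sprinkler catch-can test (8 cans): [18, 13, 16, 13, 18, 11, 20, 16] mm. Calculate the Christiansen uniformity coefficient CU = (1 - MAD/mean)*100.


mean = 15.625000 mm
MAD = 2.468750 mm
CU = (1 - 2.468750/15.625000)*100

84.2000 %


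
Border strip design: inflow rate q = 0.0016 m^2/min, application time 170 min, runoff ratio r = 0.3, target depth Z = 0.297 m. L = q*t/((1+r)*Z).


L = q*t/((1+r)*Z)
L = 0.0016*170/((1+0.3)*0.297)
L = 0.272/0.3861

0.7045 m


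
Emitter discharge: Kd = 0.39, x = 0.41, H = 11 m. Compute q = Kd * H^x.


q = Kd * H^x = 0.39 * 11^0.41 = 0.39 * 2.672828

1.0424 L/h


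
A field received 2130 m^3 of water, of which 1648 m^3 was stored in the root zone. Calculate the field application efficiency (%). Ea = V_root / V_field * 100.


Ea = V_root / V_field * 100 = 1648 / 2130 * 100 = 77.3709%

77.3709 %


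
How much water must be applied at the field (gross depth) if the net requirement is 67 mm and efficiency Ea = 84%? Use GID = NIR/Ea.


Ea = 84% = 0.84
GID = NIR / Ea = 67 / 0.84 = 79.7619 mm

79.7619 mm


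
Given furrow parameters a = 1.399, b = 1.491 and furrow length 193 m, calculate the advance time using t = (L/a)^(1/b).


t = (L/a)^(1/b)
t = (193/1.399)^(1/1.491)
t = 137.955683^(1/1.491)

27.2335 min


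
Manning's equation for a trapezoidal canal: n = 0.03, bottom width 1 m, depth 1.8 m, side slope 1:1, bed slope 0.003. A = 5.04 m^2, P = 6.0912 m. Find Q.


R = A/P = 5.04/6.0912 = 0.827423
Q = (1/0.03) * 5.04 * 0.827423^(2/3) * 0.003^0.5

8.1100 m^3/s


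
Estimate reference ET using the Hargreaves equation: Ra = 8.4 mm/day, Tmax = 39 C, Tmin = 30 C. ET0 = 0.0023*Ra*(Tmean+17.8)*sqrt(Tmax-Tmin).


Tmean = (Tmax + Tmin)/2 = (39 + 30)/2 = 34.5
ET0 = 0.0023 * 8.4 * (34.5 + 17.8) * sqrt(39 - 30)
ET0 = 0.0023 * 8.4 * 52.3 * 3.000000

3.0313 mm/day


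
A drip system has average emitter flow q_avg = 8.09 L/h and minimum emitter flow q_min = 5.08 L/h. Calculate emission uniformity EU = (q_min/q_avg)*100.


EU = (q_min/q_avg)*100 = (5.08/8.09)*100 = 62.7936%

62.7936 %


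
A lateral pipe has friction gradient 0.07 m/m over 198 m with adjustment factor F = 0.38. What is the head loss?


hf = J * L * F = 0.07 * 198 * 0.38 = 5.2668 m

5.2668 m


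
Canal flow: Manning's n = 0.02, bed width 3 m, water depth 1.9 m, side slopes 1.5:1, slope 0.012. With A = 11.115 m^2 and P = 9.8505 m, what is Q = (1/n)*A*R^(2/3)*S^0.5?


R = A/P = 11.115/9.8505 = 1.128369
Q = (1/0.02) * 11.115 * 1.128369^(2/3) * 0.012^0.5

65.9838 m^3/s


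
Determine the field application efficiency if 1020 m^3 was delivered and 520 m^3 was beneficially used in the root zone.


Ea = V_root / V_field * 100 = 520 / 1020 * 100 = 50.9804%

50.9804 %


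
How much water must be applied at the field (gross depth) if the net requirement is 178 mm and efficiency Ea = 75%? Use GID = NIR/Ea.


Ea = 75% = 0.75
GID = NIR / Ea = 178 / 0.75 = 237.3333 mm

237.3333 mm


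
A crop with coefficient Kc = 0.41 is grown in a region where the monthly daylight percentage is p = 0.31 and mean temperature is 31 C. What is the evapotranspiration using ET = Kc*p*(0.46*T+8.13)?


ET = Kc * p * (0.46*T + 8.13)
ET = 0.41 * 0.31 * (0.46*31 + 8.13)
ET = 0.41 * 0.31 * 22.3900

2.8458 mm/day


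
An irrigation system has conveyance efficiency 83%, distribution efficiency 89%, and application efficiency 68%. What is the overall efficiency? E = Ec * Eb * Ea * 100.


Ec = 0.83, Eb = 0.89, Ea = 0.68
E = 0.83 * 0.89 * 0.68 * 100 = 50.2316%

50.2316 %


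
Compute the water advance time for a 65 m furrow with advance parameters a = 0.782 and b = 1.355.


t = (L/a)^(1/b)
t = (65/0.782)^(1/1.355)
t = 83.120205^(1/1.355)

26.1070 min


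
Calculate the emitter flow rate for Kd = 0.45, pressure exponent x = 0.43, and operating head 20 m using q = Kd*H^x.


q = Kd * H^x = 0.45 * 20^0.43 = 0.45 * 3.626126

1.6318 L/h


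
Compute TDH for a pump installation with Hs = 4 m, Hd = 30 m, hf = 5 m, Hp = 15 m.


TDH = Hs + Hd + hf + Hp = 4 + 30 + 5 + 15 = 54

54 m


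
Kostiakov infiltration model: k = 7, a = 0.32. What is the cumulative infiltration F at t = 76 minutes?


F = k * t^a = 7 * 76^0.32
F = 7 * 3.998162

27.9871 mm


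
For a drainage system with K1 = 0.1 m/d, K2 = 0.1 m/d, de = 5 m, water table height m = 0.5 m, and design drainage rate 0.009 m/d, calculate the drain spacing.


S^2 = 8*K2*de*m/q + 4*K1*m^2/q
S^2 = 8*0.1*5*0.5/0.009 + 4*0.1*0.5^2/0.009
S = sqrt(233.3333)

15.2753 m


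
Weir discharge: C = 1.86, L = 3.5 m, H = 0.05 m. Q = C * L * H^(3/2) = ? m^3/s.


Q = C * L * H^(3/2) = 1.86 * 3.5 * 0.05^1.5 = 1.86 * 3.5 * 0.011180

0.0728 m^3/s


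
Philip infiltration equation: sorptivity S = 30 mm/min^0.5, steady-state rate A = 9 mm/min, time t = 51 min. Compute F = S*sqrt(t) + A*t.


F = S*sqrt(t) + A*t
F = 30*sqrt(51) + 9*51
F = 30*7.141428 + 459

673.2428 mm


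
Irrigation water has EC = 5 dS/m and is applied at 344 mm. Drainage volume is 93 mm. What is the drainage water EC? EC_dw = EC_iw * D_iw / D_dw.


EC_dw = EC_iw * D_iw / D_dw
EC_dw = 5 * 344 / 93
EC_dw = 1720 / 93

18.4946 dS/m


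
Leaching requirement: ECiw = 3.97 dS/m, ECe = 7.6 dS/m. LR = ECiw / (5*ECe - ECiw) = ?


LR = ECiw / (5*ECe - ECiw)
LR = 3.97 / (5*7.6 - 3.97)
LR = 3.97 / 34.0300

0.1167


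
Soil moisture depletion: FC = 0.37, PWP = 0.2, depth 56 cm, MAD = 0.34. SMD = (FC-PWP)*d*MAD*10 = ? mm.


SMD = (FC - PWP) * d * MAD * 10
SMD = (0.37 - 0.2) * 56 * 0.34 * 10
SMD = 0.1700 * 56 * 0.34 * 10

32.3680 mm


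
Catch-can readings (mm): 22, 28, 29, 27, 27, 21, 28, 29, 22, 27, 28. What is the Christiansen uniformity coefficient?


mean = 26.181818 mm
MAD = 2.462810 mm
CU = (1 - 2.462810/26.181818)*100

90.5934 %


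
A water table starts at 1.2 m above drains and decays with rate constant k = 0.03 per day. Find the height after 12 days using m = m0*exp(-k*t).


m = m0 * exp(-k*t)
m = 1.2 * exp(-0.03 * 12)
m = 1.2 * exp(-0.3600)

0.8372 m


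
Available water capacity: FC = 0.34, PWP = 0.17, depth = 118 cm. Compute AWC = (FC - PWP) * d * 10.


AWC = (FC - PWP) * d * 10
AWC = (0.34 - 0.17) * 118 * 10
AWC = 0.1700 * 118 * 10

200.6000 mm


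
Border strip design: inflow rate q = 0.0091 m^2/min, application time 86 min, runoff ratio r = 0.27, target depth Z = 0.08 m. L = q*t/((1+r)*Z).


L = q*t/((1+r)*Z)
L = 0.0091*86/((1+0.27)*0.08)
L = 0.7826/0.1016

7.7028 m


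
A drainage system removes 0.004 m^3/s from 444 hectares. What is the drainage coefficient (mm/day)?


DC = Q * 86400 / (A * 10000) * 1000
DC = 0.004 * 86400 / (444 * 10000) * 1000
DC = 345600.0000 / 4440000

0.0778 mm/day


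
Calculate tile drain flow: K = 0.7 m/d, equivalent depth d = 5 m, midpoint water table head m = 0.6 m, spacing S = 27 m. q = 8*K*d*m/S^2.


q = 8*K*d*m/S^2
q = 8*0.7*5*0.6/27^2
q = 16.8000 / 729

0.0230 m/d


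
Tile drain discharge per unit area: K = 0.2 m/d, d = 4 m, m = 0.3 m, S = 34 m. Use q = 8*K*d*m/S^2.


q = 8*K*d*m/S^2
q = 8*0.2*4*0.3/34^2
q = 1.9200 / 1156

0.0017 m/d


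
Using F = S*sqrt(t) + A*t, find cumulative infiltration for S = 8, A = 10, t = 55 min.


F = S*sqrt(t) + A*t
F = 8*sqrt(55) + 10*55
F = 8*7.416198 + 550

609.3296 mm


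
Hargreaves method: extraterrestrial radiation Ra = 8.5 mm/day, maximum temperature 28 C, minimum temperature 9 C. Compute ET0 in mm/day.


Tmean = (Tmax + Tmin)/2 = (28 + 9)/2 = 18.5
ET0 = 0.0023 * 8.5 * (18.5 + 17.8) * sqrt(28 - 9)
ET0 = 0.0023 * 8.5 * 36.3 * 4.358899

3.0934 mm/day


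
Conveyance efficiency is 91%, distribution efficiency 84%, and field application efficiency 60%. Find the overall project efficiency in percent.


Ec = 0.91, Eb = 0.84, Ea = 0.6
E = 0.91 * 0.84 * 0.6 * 100 = 45.8640%

45.8640 %


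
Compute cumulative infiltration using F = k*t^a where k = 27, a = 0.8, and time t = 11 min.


F = k * t^a = 27 * 11^0.8
F = 27 * 6.809483

183.8560 mm


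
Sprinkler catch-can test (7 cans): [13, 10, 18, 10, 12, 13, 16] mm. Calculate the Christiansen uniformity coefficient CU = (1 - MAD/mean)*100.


mean = 13.142857 mm
MAD = 2.204082 mm
CU = (1 - 2.204082/13.142857)*100

83.2298 %


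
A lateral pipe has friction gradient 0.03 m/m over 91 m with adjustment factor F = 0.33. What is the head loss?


hf = J * L * F = 0.03 * 91 * 0.33 = 0.9009 m

0.9009 m


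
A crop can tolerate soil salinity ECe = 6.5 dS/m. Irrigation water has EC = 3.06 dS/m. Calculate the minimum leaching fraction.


LR = ECiw / (5*ECe - ECiw)
LR = 3.06 / (5*6.5 - 3.06)
LR = 3.06 / 29.4400

0.1039


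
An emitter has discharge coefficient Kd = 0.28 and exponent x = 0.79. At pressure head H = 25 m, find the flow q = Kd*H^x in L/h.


q = Kd * H^x = 0.28 * 25^0.79 = 0.28 * 12.716647

3.5607 L/h


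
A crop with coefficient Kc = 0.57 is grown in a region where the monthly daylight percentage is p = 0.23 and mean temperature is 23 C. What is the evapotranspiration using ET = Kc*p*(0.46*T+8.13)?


ET = Kc * p * (0.46*T + 8.13)
ET = 0.57 * 0.23 * (0.46*23 + 8.13)
ET = 0.57 * 0.23 * 18.7100

2.4529 mm/day


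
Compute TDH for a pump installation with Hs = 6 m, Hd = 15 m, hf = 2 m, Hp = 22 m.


TDH = Hs + Hd + hf + Hp = 6 + 15 + 2 + 22 = 45

45 m


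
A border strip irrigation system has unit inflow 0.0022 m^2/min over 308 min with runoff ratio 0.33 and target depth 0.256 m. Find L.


L = q*t/((1+r)*Z)
L = 0.0022*308/((1+0.33)*0.256)
L = 0.6776/0.34048

1.9901 m


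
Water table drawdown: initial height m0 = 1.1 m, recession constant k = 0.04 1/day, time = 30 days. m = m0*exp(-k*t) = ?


m = m0 * exp(-k*t)
m = 1.1 * exp(-0.04 * 30)
m = 1.1 * exp(-1.2000)

0.3313 m


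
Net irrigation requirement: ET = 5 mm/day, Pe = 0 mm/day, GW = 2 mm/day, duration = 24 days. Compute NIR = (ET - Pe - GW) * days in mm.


Daily deficit = ET - Pe - GW = 5 - 0 - 2 = 3 mm/day
NIR = 3 * 24 = 72 mm

72.0000 mm


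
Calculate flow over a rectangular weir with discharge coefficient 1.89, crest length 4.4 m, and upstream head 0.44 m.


Q = C * L * H^(3/2) = 1.89 * 4.4 * 0.44^1.5 = 1.89 * 4.4 * 0.291863

2.4271 m^3/s


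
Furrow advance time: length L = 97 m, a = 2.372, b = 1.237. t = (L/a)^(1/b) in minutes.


t = (L/a)^(1/b)
t = (97/2.372)^(1/1.237)
t = 40.893761^(1/1.237)

20.0852 min


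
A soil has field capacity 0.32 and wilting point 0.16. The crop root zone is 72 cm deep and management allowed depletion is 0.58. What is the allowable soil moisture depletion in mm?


SMD = (FC - PWP) * d * MAD * 10
SMD = (0.32 - 0.16) * 72 * 0.58 * 10
SMD = 0.1600 * 72 * 0.58 * 10

66.8160 mm


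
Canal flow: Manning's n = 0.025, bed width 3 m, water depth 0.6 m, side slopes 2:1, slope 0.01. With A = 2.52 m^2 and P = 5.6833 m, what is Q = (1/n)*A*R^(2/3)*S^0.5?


R = A/P = 2.52/5.6833 = 0.443404
Q = (1/0.025) * 2.52 * 0.443404^(2/3) * 0.01^0.5

5.8613 m^3/s


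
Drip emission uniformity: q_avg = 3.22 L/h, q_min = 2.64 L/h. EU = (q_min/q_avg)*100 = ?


EU = (q_min/q_avg)*100 = (2.64/3.22)*100 = 81.9876%

81.9876 %


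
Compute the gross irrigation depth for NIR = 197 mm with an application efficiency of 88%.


Ea = 88% = 0.88
GID = NIR / Ea = 197 / 0.88 = 223.8636 mm

223.8636 mm


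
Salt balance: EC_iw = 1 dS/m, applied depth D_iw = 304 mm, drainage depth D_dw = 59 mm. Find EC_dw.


EC_dw = EC_iw * D_iw / D_dw
EC_dw = 1 * 304 / 59
EC_dw = 304 / 59

5.1525 dS/m


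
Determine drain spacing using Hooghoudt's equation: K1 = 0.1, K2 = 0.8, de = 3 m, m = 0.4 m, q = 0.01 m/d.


S^2 = 8*K2*de*m/q + 4*K1*m^2/q
S^2 = 8*0.8*3*0.4/0.01 + 4*0.1*0.4^2/0.01
S = sqrt(774.4000)

27.8280 m


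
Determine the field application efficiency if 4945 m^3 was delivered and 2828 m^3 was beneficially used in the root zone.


Ea = V_root / V_field * 100 = 2828 / 4945 * 100 = 57.1891%

57.1891 %


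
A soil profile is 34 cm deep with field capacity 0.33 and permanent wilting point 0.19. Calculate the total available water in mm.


AWC = (FC - PWP) * d * 10
AWC = (0.33 - 0.19) * 34 * 10
AWC = 0.1400 * 34 * 10

47.6000 mm


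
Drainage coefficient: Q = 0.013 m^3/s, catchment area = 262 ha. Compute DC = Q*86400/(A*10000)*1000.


DC = Q * 86400 / (A * 10000) * 1000
DC = 0.013 * 86400 / (262 * 10000) * 1000
DC = 1123200.0000 / 2620000

0.4287 mm/day


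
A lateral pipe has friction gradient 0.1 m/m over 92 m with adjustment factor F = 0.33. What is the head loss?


hf = J * L * F = 0.1 * 92 * 0.33 = 3.0360 m

3.0360 m


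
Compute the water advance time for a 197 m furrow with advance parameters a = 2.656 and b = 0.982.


t = (L/a)^(1/b)
t = (197/2.656)^(1/0.982)
t = 74.171687^(1/0.982)

80.2638 min


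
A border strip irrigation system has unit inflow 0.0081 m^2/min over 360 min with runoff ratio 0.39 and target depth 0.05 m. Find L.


L = q*t/((1+r)*Z)
L = 0.0081*360/((1+0.39)*0.05)
L = 2.916/0.0695

41.9568 m


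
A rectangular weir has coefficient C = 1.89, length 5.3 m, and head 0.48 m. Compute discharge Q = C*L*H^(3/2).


Q = C * L * H^(3/2) = 1.89 * 5.3 * 0.48^1.5 = 1.89 * 5.3 * 0.332554

3.3312 m^3/s


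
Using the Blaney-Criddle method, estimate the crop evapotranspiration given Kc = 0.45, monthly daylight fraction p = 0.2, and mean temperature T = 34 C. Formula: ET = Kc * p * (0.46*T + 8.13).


ET = Kc * p * (0.46*T + 8.13)
ET = 0.45 * 0.2 * (0.46*34 + 8.13)
ET = 0.45 * 0.2 * 23.7700

2.1393 mm/day


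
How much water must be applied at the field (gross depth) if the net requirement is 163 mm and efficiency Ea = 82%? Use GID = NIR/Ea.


Ea = 82% = 0.82
GID = NIR / Ea = 163 / 0.82 = 198.7805 mm

198.7805 mm


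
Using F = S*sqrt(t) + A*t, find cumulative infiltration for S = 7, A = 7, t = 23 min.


F = S*sqrt(t) + A*t
F = 7*sqrt(23) + 7*23
F = 7*4.795832 + 161

194.5708 mm


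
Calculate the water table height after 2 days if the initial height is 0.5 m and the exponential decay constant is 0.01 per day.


m = m0 * exp(-k*t)
m = 0.5 * exp(-0.01 * 2)
m = 0.5 * exp(-0.0200)

0.4901 m


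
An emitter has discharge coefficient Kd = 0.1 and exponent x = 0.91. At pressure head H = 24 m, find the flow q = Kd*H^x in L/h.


q = Kd * H^x = 0.1 * 24^0.91 = 0.1 * 18.029855

1.8030 L/h


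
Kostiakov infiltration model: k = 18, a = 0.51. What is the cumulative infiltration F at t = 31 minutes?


F = k * t^a = 18 * 31^0.51
F = 18 * 5.762281

103.7211 mm


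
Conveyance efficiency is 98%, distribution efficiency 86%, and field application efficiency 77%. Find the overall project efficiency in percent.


Ec = 0.98, Eb = 0.86, Ea = 0.77
E = 0.98 * 0.86 * 0.77 * 100 = 64.8956%

64.8956 %


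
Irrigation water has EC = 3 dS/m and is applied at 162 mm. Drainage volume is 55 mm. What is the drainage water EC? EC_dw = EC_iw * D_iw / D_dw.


EC_dw = EC_iw * D_iw / D_dw
EC_dw = 3 * 162 / 55
EC_dw = 486 / 55

8.8364 dS/m


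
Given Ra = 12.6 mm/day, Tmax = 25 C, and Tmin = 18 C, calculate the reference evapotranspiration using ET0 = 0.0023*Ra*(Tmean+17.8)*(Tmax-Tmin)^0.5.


Tmean = (Tmax + Tmin)/2 = (25 + 18)/2 = 21.5
ET0 = 0.0023 * 12.6 * (21.5 + 17.8) * sqrt(25 - 18)
ET0 = 0.0023 * 12.6 * 39.3 * 2.645751

3.0133 mm/day


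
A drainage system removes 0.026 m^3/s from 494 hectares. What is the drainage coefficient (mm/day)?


DC = Q * 86400 / (A * 10000) * 1000
DC = 0.026 * 86400 / (494 * 10000) * 1000
DC = 2246400.0000 / 4940000

0.4547 mm/day


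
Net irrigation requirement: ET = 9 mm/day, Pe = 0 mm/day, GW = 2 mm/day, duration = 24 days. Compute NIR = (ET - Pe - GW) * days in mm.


Daily deficit = ET - Pe - GW = 9 - 0 - 2 = 7 mm/day
NIR = 7 * 24 = 168 mm

168.0000 mm


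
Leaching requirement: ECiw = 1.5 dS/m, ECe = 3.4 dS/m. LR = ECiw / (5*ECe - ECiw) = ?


LR = ECiw / (5*ECe - ECiw)
LR = 1.5 / (5*3.4 - 1.5)
LR = 1.5 / 15.5000

0.0968


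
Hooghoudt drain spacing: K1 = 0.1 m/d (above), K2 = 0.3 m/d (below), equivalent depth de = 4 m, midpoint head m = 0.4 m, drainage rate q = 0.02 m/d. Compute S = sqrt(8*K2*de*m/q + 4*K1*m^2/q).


S^2 = 8*K2*de*m/q + 4*K1*m^2/q
S^2 = 8*0.3*4*0.4/0.02 + 4*0.1*0.4^2/0.02
S = sqrt(195.2000)

13.9714 m


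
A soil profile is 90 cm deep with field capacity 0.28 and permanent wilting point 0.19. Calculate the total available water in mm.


AWC = (FC - PWP) * d * 10
AWC = (0.28 - 0.19) * 90 * 10
AWC = 0.0900 * 90 * 10

81.0000 mm


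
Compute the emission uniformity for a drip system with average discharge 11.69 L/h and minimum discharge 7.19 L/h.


EU = (q_min/q_avg)*100 = (7.19/11.69)*100 = 61.5056%

61.5056 %


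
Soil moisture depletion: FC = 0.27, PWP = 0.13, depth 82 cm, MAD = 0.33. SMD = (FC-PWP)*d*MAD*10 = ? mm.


SMD = (FC - PWP) * d * MAD * 10
SMD = (0.27 - 0.13) * 82 * 0.33 * 10
SMD = 0.1400 * 82 * 0.33 * 10

37.8840 mm


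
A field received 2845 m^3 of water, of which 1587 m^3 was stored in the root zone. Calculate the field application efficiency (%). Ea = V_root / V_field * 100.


Ea = V_root / V_field * 100 = 1587 / 2845 * 100 = 55.7821%

55.7821 %


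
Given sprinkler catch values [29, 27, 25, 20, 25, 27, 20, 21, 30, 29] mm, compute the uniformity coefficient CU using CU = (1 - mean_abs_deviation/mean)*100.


mean = 25.300000 mm
MAD = 3.100000 mm
CU = (1 - 3.100000/25.300000)*100

87.7470 %


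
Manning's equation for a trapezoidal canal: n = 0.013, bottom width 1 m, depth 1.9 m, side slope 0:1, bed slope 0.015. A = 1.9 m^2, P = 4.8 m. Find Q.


R = A/P = 1.9/4.8 = 0.395833
Q = (1/0.013) * 1.9 * 0.395833^(2/3) * 0.015^0.5

9.6501 m^3/s


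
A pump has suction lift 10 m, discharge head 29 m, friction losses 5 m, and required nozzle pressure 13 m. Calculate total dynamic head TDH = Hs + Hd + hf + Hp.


TDH = Hs + Hd + hf + Hp = 10 + 29 + 5 + 13 = 57

57 m


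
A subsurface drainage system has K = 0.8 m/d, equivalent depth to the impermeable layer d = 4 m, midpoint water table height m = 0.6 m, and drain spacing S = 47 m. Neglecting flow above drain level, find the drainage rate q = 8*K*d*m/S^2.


q = 8*K*d*m/S^2
q = 8*0.8*4*0.6/47^2
q = 15.3600 / 2209

0.0070 m/d


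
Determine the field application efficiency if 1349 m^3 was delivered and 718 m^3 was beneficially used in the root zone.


Ea = V_root / V_field * 100 = 718 / 1349 * 100 = 53.2246%

53.2246 %


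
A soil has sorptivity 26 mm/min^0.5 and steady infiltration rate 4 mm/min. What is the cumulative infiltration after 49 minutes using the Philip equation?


F = S*sqrt(t) + A*t
F = 26*sqrt(49) + 4*49
F = 26*7.000000 + 196

378.0000 mm


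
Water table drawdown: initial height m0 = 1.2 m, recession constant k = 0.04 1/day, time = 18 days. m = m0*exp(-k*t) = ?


m = m0 * exp(-k*t)
m = 1.2 * exp(-0.04 * 18)
m = 1.2 * exp(-0.7200)

0.5841 m


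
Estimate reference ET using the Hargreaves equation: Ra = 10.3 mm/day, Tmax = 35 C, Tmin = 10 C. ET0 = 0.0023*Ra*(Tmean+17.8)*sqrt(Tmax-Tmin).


Tmean = (Tmax + Tmin)/2 = (35 + 10)/2 = 22.5
ET0 = 0.0023 * 10.3 * (22.5 + 17.8) * sqrt(35 - 10)
ET0 = 0.0023 * 10.3 * 40.3 * 5.000000

4.7735 mm/day


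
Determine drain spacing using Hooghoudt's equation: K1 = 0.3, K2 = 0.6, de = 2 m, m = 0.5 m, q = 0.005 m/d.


S^2 = 8*K2*de*m/q + 4*K1*m^2/q
S^2 = 8*0.6*2*0.5/0.005 + 4*0.3*0.5^2/0.005
S = sqrt(1020.0000)

31.9374 m


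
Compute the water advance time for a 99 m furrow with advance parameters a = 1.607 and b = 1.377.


t = (L/a)^(1/b)
t = (99/1.607)^(1/1.377)
t = 61.605476^(1/1.377)

19.9366 min


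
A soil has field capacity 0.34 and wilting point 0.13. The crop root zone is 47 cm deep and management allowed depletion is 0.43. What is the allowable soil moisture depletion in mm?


SMD = (FC - PWP) * d * MAD * 10
SMD = (0.34 - 0.13) * 47 * 0.43 * 10
SMD = 0.2100 * 47 * 0.43 * 10

42.4410 mm


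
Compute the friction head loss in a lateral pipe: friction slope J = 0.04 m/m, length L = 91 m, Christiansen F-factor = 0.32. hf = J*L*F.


hf = J * L * F = 0.04 * 91 * 0.32 = 1.1648 m

1.1648 m


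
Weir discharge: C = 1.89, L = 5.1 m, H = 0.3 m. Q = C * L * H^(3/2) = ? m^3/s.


Q = C * L * H^(3/2) = 1.89 * 5.1 * 0.3^1.5 = 1.89 * 5.1 * 0.164317

1.5839 m^3/s


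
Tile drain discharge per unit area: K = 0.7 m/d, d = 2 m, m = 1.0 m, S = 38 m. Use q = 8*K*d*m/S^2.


q = 8*K*d*m/S^2
q = 8*0.7*2*1.0/38^2
q = 11.2000 / 1444

0.0078 m/d


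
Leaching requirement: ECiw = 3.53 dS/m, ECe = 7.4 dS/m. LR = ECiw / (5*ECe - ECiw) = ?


LR = ECiw / (5*ECe - ECiw)
LR = 3.53 / (5*7.4 - 3.53)
LR = 3.53 / 33.4700

0.1055


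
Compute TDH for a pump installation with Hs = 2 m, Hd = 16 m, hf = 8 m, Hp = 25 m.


TDH = Hs + Hd + hf + Hp = 2 + 16 + 8 + 25 = 51

51 m


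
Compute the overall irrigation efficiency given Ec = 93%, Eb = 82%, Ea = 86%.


Ec = 0.93, Eb = 0.82, Ea = 0.86
E = 0.93 * 0.82 * 0.86 * 100 = 65.5836%

65.5836 %


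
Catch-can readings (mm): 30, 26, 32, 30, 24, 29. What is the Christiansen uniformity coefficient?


mean = 28.500000 mm
MAD = 2.333333 mm
CU = (1 - 2.333333/28.500000)*100

91.8129 %


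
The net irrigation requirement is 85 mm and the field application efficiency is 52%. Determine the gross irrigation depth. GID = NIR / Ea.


Ea = 52% = 0.52
GID = NIR / Ea = 85 / 0.52 = 163.4615 mm

163.4615 mm


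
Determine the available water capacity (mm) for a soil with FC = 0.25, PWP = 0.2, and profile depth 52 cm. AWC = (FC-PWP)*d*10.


AWC = (FC - PWP) * d * 10
AWC = (0.25 - 0.2) * 52 * 10
AWC = 0.0500 * 52 * 10

26.0000 mm


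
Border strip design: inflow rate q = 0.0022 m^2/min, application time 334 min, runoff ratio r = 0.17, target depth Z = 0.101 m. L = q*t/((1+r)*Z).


L = q*t/((1+r)*Z)
L = 0.0022*334/((1+0.17)*0.101)
L = 0.7348/0.11817

6.2182 m


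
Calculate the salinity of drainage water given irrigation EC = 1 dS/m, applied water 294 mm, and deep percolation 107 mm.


EC_dw = EC_iw * D_iw / D_dw
EC_dw = 1 * 294 / 107
EC_dw = 294 / 107

2.7477 dS/m


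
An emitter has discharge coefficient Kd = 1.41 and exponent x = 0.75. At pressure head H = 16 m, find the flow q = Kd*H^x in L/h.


q = Kd * H^x = 1.41 * 16^0.75 = 1.41 * 8.000000

11.2800 L/h


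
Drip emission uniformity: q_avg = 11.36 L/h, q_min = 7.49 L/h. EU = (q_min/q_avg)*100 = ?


EU = (q_min/q_avg)*100 = (7.49/11.36)*100 = 65.9331%

65.9331 %


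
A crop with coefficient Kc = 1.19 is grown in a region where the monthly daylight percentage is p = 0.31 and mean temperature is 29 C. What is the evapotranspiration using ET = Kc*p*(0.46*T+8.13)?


ET = Kc * p * (0.46*T + 8.13)
ET = 1.19 * 0.31 * (0.46*29 + 8.13)
ET = 1.19 * 0.31 * 21.4700

7.9203 mm/day


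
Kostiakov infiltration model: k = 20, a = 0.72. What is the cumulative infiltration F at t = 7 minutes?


F = k * t^a = 20 * 7^0.72
F = 20 * 4.059482

81.1896 mm


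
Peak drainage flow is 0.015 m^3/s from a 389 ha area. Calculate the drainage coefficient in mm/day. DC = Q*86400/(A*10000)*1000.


DC = Q * 86400 / (A * 10000) * 1000
DC = 0.015 * 86400 / (389 * 10000) * 1000
DC = 1296000.0000 / 3890000

0.3332 mm/day


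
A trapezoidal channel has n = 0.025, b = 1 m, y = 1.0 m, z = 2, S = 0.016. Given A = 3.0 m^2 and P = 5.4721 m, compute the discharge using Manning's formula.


R = A/P = 3.0/5.4721 = 0.548236
Q = (1/0.025) * 3.0 * 0.548236^(2/3) * 0.016^0.5

10.1676 m^3/s


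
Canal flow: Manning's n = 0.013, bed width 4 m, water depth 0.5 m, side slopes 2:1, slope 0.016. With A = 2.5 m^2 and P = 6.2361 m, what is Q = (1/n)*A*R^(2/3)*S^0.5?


R = A/P = 2.5/6.2361 = 0.400892
Q = (1/0.013) * 2.5 * 0.400892^(2/3) * 0.016^0.5

13.2254 m^3/s


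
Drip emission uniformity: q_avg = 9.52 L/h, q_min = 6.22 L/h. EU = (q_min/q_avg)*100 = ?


EU = (q_min/q_avg)*100 = (6.22/9.52)*100 = 65.3361%

65.3361 %


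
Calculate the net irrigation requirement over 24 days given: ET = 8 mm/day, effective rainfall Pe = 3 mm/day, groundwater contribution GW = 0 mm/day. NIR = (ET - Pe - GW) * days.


Daily deficit = ET - Pe - GW = 8 - 3 - 0 = 5 mm/day
NIR = 5 * 24 = 120 mm

120.0000 mm


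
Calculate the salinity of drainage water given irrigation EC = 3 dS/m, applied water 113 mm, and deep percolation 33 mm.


EC_dw = EC_iw * D_iw / D_dw
EC_dw = 3 * 113 / 33
EC_dw = 339 / 33

10.2727 dS/m


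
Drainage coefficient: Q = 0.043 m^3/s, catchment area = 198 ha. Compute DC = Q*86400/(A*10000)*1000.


DC = Q * 86400 / (A * 10000) * 1000
DC = 0.043 * 86400 / (198 * 10000) * 1000
DC = 3715200.0000 / 1980000

1.8764 mm/day


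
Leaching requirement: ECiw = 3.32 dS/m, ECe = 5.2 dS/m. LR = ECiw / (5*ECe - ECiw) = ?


LR = ECiw / (5*ECe - ECiw)
LR = 3.32 / (5*5.2 - 3.32)
LR = 3.32 / 22.6800

0.1464


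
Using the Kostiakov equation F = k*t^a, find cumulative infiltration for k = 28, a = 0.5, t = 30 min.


F = k * t^a = 28 * 30^0.5
F = 28 * 5.477226

153.3623 mm


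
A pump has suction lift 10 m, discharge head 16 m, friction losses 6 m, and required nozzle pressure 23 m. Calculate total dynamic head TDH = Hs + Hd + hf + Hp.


TDH = Hs + Hd + hf + Hp = 10 + 16 + 6 + 23 = 55

55 m


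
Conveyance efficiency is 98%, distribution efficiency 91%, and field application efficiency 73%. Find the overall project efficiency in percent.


Ec = 0.98, Eb = 0.91, Ea = 0.73
E = 0.98 * 0.91 * 0.73 * 100 = 65.1014%

65.1014 %


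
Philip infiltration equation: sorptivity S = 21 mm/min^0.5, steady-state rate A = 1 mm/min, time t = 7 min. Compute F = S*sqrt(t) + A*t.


F = S*sqrt(t) + A*t
F = 21*sqrt(7) + 1*7
F = 21*2.645751 + 7

62.5608 mm


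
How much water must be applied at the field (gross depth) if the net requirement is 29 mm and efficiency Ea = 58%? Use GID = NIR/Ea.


Ea = 58% = 0.58
GID = NIR / Ea = 29 / 0.58 = 50.0000 mm

50.0000 mm


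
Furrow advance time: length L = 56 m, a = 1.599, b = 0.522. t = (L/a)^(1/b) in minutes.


t = (L/a)^(1/b)
t = (56/1.599)^(1/0.522)
t = 35.021889^(1/0.522)

908.8766 min


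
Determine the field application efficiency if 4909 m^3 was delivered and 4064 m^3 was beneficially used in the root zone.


Ea = V_root / V_field * 100 = 4064 / 4909 * 100 = 82.7867%

82.7867 %


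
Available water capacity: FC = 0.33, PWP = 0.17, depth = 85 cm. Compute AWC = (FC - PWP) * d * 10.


AWC = (FC - PWP) * d * 10
AWC = (0.33 - 0.17) * 85 * 10
AWC = 0.1600 * 85 * 10

136.0000 mm


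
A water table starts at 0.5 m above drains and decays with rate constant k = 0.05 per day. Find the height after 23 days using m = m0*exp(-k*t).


m = m0 * exp(-k*t)
m = 0.5 * exp(-0.05 * 23)
m = 0.5 * exp(-1.1500)

0.1583 m


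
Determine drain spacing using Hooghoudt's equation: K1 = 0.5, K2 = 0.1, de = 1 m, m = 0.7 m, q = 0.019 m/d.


S^2 = 8*K2*de*m/q + 4*K1*m^2/q
S^2 = 8*0.1*1*0.7/0.019 + 4*0.5*0.7^2/0.019
S = sqrt(81.0526)

9.0029 m


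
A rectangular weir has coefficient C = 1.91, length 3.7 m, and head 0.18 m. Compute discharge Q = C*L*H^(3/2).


Q = C * L * H^(3/2) = 1.91 * 3.7 * 0.18^1.5 = 1.91 * 3.7 * 0.076368

0.5397 m^3/s


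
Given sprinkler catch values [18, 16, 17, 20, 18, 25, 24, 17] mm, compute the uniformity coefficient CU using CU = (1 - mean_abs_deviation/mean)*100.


mean = 19.375000 mm
MAD = 2.718750 mm
CU = (1 - 2.718750/19.375000)*100

85.9677 %


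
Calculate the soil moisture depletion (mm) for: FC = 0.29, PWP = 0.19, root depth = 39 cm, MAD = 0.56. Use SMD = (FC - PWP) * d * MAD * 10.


SMD = (FC - PWP) * d * MAD * 10
SMD = (0.29 - 0.19) * 39 * 0.56 * 10
SMD = 0.1000 * 39 * 0.56 * 10

21.8400 mm


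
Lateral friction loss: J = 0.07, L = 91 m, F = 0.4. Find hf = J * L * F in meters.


hf = J * L * F = 0.07 * 91 * 0.4 = 2.5480 m

2.5480 m


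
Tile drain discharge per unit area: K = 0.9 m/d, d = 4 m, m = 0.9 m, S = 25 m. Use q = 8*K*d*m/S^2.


q = 8*K*d*m/S^2
q = 8*0.9*4*0.9/25^2
q = 25.9200 / 625

0.0415 m/d


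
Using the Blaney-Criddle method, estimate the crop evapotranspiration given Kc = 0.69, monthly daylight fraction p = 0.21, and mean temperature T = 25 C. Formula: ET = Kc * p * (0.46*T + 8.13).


ET = Kc * p * (0.46*T + 8.13)
ET = 0.69 * 0.21 * (0.46*25 + 8.13)
ET = 0.69 * 0.21 * 19.6300

2.8444 mm/day


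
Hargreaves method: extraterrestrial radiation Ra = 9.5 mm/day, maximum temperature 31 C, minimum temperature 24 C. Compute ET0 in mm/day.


Tmean = (Tmax + Tmin)/2 = (31 + 24)/2 = 27.5
ET0 = 0.0023 * 9.5 * (27.5 + 17.8) * sqrt(31 - 24)
ET0 = 0.0023 * 9.5 * 45.3 * 2.645751

2.6188 mm/day


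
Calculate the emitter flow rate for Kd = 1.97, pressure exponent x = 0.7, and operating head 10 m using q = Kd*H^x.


q = Kd * H^x = 1.97 * 10^0.7 = 1.97 * 5.011872

9.8734 L/h


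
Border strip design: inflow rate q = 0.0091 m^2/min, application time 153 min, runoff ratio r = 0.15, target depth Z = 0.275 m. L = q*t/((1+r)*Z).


L = q*t/((1+r)*Z)
L = 0.0091*153/((1+0.15)*0.275)
L = 1.3923/0.31625

4.4025 m


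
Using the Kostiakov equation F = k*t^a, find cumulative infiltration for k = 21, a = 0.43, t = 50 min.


F = k * t^a = 21 * 50^0.43
F = 21 * 5.377211

112.9214 mm


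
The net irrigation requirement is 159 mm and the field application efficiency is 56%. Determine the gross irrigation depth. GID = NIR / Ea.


Ea = 56% = 0.56
GID = NIR / Ea = 159 / 0.56 = 283.9286 mm

283.9286 mm


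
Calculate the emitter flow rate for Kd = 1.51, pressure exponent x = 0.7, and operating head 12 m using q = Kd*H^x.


q = Kd * H^x = 1.51 * 12^0.7 = 1.51 * 5.694123

8.5981 L/h


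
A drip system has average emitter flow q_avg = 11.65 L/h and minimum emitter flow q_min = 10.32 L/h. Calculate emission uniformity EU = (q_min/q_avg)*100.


EU = (q_min/q_avg)*100 = (10.32/11.65)*100 = 88.5837%

88.5837 %


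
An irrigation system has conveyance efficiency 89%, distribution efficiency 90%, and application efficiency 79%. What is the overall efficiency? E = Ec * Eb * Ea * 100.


Ec = 0.89, Eb = 0.9, Ea = 0.79
E = 0.89 * 0.9 * 0.79 * 100 = 63.2790%

63.2790 %
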